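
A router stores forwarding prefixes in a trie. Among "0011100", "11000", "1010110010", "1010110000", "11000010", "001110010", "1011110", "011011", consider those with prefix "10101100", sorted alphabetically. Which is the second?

1010110010

Filter for "10101100…" and sort: "1010110000", "1010110010"
The 2nd is 1010110010.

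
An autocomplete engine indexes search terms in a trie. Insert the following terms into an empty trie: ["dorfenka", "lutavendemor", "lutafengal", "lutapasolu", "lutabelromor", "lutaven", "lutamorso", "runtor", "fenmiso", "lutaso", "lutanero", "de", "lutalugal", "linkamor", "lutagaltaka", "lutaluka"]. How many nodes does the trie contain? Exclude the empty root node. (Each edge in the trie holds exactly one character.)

Trace insertions, counting only characters that open a new branch:
  "dorfenka" → 8 new (d, o, r, f, e, n, k, a)
  "lutavendemor" → 12 new (l, u, t, a, v, e, n, d, e, m, o, r)
  "lutafengal" → prefix "luta" already present; 6 new (f, e, n, g, a, l)
  "lutapasolu" → prefix "luta" already present; 6 new (p, a, s, o, l, u)
  "lutabelromor" → prefix "luta" already present; 8 new (b, e, l, r, o, m, o, r)
  "lutaven" → prefix "lutaven" already present; 0 new (none)
  "lutamorso" → prefix "luta" already present; 5 new (m, o, r, s, o)
  "runtor" → 6 new (r, u, n, t, o, r)
  "fenmiso" → 7 new (f, e, n, m, i, s, o)
  "lutaso" → prefix "luta" already present; 2 new (s, o)
  "lutanero" → prefix "luta" already present; 4 new (n, e, r, o)
  "de" → prefix "d" already present; 1 new (e)
  "lutalugal" → prefix "luta" already present; 5 new (l, u, g, a, l)
  "linkamor" → prefix "l" already present; 7 new (i, n, k, a, m, o, r)
  "lutagaltaka" → prefix "luta" already present; 7 new (g, a, l, t, a, k, a)
  "lutaluka" → prefix "lutalu" already present; 2 new (k, a)
Total nodes = 8 + 12 + 6 + 6 + 8 + 0 + 5 + 6 + 7 + 2 + 4 + 1 + 5 + 7 + 7 + 2 = 86

86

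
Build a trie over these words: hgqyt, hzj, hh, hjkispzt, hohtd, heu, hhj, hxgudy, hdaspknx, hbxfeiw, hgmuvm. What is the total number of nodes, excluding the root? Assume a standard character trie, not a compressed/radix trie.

Count nodes per top-level branch (shared prefixes stored once):
  'h'-branch (hbxfeiw, hdaspknx, heu, hgmuvm, hgqyt, hh, hhj, hjkispzt, hohtd, hxgudy, hzj): 44 nodes
Sum: 44

44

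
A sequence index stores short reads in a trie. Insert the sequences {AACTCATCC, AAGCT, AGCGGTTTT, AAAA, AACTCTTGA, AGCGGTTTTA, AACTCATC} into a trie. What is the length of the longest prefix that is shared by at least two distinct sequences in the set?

9

The deepest shared node is where two words last agree before diverging.
e.g. "AGCGGTTTT" and "AGCGGTTTTA" share the prefix "AGCGGTTTT" of length 9; no pair shares a longer one.
Longest shared-prefix length: 9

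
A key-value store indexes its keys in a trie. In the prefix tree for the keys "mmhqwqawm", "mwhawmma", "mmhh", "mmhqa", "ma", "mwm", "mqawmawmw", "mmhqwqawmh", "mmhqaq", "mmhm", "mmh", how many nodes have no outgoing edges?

8

A leaf is a node with no children — equivalently, the end of a word that is not a proper prefix of any other stored word.
Those words: "ma", "mmhh", "mmhm", "mmhqaq", "mmhqwqawmh", "mqawmawmw", "mwhawmma", "mwm"
Leaf count: 8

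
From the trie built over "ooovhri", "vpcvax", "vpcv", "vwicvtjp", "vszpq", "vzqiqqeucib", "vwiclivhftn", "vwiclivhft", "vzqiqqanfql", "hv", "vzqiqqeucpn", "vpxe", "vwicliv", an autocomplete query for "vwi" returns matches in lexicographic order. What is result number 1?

vwicliv

Words with prefix "vwi", in lexicographic order: "vwicliv", "vwiclivhft", "vwiclivhftn", "vwicvtjp"
Position 1: vwicliv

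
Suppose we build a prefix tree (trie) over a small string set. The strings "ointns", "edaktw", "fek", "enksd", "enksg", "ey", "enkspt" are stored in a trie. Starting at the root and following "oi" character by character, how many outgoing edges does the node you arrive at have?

The children of the "oi" node are the distinct next characters among strings starting with "oi".
Characters that immediately follow "oi" among the stored strings: {n}.
That node has 1 child edge.

1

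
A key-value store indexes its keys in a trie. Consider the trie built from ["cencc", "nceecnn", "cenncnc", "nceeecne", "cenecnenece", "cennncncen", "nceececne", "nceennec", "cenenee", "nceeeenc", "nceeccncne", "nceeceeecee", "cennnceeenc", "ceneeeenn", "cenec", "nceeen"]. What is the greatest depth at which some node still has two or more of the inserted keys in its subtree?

6

The deepest shared node is where two words last agree before diverging.
"cennnceeenc" and "cennncncen" agree on "cennnc" (6 characters) before diverging; nothing deeper is shared.
Longest shared-prefix length: 6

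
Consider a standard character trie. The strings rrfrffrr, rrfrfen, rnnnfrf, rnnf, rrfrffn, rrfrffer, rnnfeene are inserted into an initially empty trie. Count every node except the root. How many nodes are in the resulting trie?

24

Trie structure (* marks end of a word):
(root)
└─ r
   ├─ n
   │  └─ n
   │     ├─ f *
   │     │  └─ e
   │     │     └─ e
   │     │        └─ n
   │     │           └─ e *
   │     └─ n
   │        └─ f
   │           └─ r
   │              └─ f *
   └─ r
      └─ f
         └─ r
            └─ f
               ├─ e
               │  └─ n *
               └─ f
                  ├─ e
                  │  └─ r *
                  ├─ n *
                  └─ r
                     └─ r *
Counting every labelled node above: 24.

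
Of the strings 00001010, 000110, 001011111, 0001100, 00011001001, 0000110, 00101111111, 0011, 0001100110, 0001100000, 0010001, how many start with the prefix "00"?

Walk to "00"; the words in its subtree are exactly those with that prefix.
Words under "00": 00001010, 0000110, 000110, 0001100, 0001100000, 00011001001, 0001100110, 0010001, 001011111, 00101111111, 0011
Count: 11

11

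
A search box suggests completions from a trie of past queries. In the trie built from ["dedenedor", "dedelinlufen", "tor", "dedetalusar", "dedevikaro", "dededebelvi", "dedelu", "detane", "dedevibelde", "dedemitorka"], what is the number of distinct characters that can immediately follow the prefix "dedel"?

2

Walk "dedel" from the root, arriving at one node.
Characters that immediately follow "dedel" among the stored strings: {i, u}.
That node has 2 child edges.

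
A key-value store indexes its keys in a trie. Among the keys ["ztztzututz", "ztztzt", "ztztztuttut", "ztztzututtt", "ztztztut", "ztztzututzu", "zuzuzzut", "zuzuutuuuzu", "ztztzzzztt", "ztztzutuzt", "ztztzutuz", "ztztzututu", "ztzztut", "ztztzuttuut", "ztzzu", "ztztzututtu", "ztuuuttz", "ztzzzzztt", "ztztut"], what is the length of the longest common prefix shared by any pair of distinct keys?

10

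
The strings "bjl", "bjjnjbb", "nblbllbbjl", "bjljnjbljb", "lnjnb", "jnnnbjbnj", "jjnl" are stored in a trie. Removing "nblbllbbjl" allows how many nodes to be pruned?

10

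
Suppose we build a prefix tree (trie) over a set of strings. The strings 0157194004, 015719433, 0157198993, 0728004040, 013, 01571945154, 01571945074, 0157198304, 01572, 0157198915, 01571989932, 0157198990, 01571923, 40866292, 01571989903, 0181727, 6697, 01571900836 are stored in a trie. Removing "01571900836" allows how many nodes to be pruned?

5

After clearing the end-marker at "01571900836", prune upward until reaching a node still needed by another word.
The suffix "00836" (5 nodes) is used only by "01571900836"; the node for "015719" still has the child "4", so pruning stops there.
Nodes removed: 5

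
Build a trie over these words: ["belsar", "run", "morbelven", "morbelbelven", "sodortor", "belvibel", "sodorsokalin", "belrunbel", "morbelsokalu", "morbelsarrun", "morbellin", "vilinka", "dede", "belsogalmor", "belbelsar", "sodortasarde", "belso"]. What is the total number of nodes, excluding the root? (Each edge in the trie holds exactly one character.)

94

Trace insertions, counting only characters that open a new branch:
  "belsar" → 6 new (b, e, l, s, a, r)
  "run" → 3 new (r, u, n)
  "morbelven" → 9 new (m, o, r, b, e, l, v, e, n)
  "morbelbelven" → prefix "morbel" already present; 6 new (b, e, l, v, e, n)
  "sodortor" → 8 new (s, o, d, o, r, t, o, r)
  "belvibel" → prefix "bel" already present; 5 new (v, i, b, e, l)
  "sodorsokalin" → prefix "sodor" already present; 7 new (s, o, k, a, l, i, n)
  "belrunbel" → prefix "bel" already present; 6 new (r, u, n, b, e, l)
  "morbelsokalu" → prefix "morbel" already present; 6 new (s, o, k, a, l, u)
  "morbelsarrun" → prefix "morbels" already present; 5 new (a, r, r, u, n)
  "morbellin" → prefix "morbel" already present; 3 new (l, i, n)
  "vilinka" → 7 new (v, i, l, i, n, k, a)
  "dede" → 4 new (d, e, d, e)
  "belsogalmor" → prefix "bels" already present; 7 new (o, g, a, l, m, o, r)
  "belbelsar" → prefix "bel" already present; 6 new (b, e, l, s, a, r)
  "sodortasarde" → prefix "sodort" already present; 6 new (a, s, a, r, d, e)
  "belso" → prefix "belso" already present; 0 new (none)
Total nodes = 6 + 3 + 9 + 6 + 8 + 5 + 7 + 6 + 6 + 5 + 3 + 7 + 4 + 7 + 6 + 6 + 0 = 94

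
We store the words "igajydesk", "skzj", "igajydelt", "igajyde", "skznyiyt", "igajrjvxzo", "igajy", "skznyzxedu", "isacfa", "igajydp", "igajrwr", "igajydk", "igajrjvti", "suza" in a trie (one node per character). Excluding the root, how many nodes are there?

45

Count nodes per top-level branch (shared prefixes stored once):
  'i'-branch (igajrjvti, igajrjvxzo, igajrwr, igajy, igajyde, igajydelt, igajydesk, igajydk, igajydp, isacfa): 28 nodes
  's'-branch (skzj, skznyiyt, skznyzxedu, suza): 17 nodes
Sum: 45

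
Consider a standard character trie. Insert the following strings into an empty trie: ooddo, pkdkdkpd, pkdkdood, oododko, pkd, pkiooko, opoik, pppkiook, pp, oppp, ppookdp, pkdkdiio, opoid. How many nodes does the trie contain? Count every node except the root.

Trace insertions, counting only characters that open a new branch:
  "ooddo" → 5 new (o, o, d, d, o)
  "pkdkdkpd" → 8 new (p, k, d, k, d, k, p, d)
  "pkdkdood" → prefix "pkdkd" already present; 3 new (o, o, d)
  "oododko" → prefix "ood" already present; 4 new (o, d, k, o)
  "pkd" → prefix "pkd" already present; 0 new (none)
  "pkiooko" → prefix "pk" already present; 5 new (i, o, o, k, o)
  "opoik" → prefix "o" already present; 4 new (p, o, i, k)
  "pppkiook" → prefix "p" already present; 7 new (p, p, k, i, o, o, k)
  "pp" → prefix "pp" already present; 0 new (none)
  "oppp" → prefix "op" already present; 2 new (p, p)
  "ppookdp" → prefix "pp" already present; 5 new (o, o, k, d, p)
  "pkdkdiio" → prefix "pkdkd" already present; 3 new (i, i, o)
  "opoid" → prefix "opoi" already present; 1 new (d)
Total nodes = 5 + 8 + 3 + 4 + 0 + 5 + 4 + 7 + 0 + 2 + 5 + 3 + 1 = 47

47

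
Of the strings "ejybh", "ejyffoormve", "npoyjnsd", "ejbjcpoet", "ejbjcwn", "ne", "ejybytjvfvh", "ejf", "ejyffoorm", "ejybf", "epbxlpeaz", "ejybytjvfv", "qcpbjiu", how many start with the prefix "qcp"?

Filter for entries beginning with "qcp":
Words under "qcp": qcpbjiu
Count: 1

1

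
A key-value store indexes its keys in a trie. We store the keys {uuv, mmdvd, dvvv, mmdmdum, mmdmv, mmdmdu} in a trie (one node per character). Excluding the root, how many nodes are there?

Count nodes per top-level branch (shared prefixes stored once):
  'd'-branch (dvvv): 4 nodes
  'm'-branch (mmdmdu, mmdmdum, mmdmv, mmdvd): 10 nodes
  'u'-branch (uuv): 3 nodes
Sum: 17

17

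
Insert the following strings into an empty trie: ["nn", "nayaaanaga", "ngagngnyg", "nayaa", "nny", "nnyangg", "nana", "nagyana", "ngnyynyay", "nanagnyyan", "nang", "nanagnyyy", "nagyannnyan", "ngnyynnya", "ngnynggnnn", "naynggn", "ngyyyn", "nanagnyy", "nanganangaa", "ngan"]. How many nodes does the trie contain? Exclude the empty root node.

Count nodes per top-level branch (shared prefixes stored once):
  'n'-branch (nagyana, nagyannnyan, nana, nanagnyy, nanagnyyan, nanagnyyy, nang, nanganangaa, nayaa, nayaaanaga, naynggn, ngagngnyg, ngan, ngnynggnnn, ngnyynnya, ngnyynyay, ngyyyn, nn, nny, nnyangg): 76 nodes
Sum: 76

76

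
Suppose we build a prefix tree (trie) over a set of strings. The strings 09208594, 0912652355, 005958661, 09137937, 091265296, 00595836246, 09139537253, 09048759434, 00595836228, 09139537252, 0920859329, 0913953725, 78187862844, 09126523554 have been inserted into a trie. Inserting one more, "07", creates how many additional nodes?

1

"0" is already a path in the trie; the remaining "7" must be added.
New nodes needed: |"07"| − 1 = 2 − 1 = 1.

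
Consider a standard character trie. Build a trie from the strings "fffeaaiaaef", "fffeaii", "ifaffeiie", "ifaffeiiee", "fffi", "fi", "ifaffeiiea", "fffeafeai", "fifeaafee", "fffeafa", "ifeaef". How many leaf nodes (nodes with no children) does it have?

Leaves are exactly the stored words that no other stored word extends.
Those words: "fffeaaiaaef", "fffeafa", "fffeafeai", "fffeaii", "fffi", "fifeaafee", "ifaffeiiea", "ifaffeiiee", "ifeaef"
Leaf count: 9

9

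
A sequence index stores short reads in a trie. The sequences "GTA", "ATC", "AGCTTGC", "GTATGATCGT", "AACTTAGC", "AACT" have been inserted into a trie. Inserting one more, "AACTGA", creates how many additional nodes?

Walking "AACTGA" from the root, the first 4 characters ("AACT") follow existing edges; "G" is the first miss.
Each of the 2 remaining characters creates one node.

2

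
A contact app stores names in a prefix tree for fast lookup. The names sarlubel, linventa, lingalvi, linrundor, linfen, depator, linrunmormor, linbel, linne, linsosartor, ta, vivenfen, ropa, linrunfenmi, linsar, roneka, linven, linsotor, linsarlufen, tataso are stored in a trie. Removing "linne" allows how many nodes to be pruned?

2

A node on "linne"'s path can go only if nothing else ends at it or branches off below it.
The suffix "ne" (2 nodes) is used only by "linne"; the node for "lin" still has the child "v", so pruning stops there.
Nodes removed: 2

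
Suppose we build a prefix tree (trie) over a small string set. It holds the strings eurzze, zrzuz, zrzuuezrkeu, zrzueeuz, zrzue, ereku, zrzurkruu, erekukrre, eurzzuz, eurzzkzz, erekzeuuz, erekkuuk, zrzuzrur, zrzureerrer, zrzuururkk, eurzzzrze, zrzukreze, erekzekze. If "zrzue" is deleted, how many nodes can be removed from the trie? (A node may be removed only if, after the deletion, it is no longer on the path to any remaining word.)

0

After clearing the end-marker at "zrzue", prune upward until reaching a node still needed by another word.
Every node on "zrzue" is still needed (e.g. by "zrzueeuz"), so nothing is freed.
Nodes removed: 0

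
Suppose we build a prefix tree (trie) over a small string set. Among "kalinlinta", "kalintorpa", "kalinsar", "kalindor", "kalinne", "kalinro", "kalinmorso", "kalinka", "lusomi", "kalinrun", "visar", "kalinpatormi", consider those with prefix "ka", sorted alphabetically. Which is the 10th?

Words with prefix "ka", in lexicographic order: "kalindor", "kalinka", "kalinlinta", "kalinmorso", "kalinne", "kalinpatormi", "kalinro", "kalinrun", "kalinsar", "kalintorpa"
The 10th is kalintorpa.

kalintorpa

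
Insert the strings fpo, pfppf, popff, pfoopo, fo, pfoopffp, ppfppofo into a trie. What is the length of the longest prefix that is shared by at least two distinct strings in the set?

Equivalently: take the maximum, over all pairs, of their longest common prefix length.
e.g. "pfoopffp" and "pfoopo" share the prefix "pfoop" of length 5; no pair shares a longer one.
Longest shared-prefix length: 5

5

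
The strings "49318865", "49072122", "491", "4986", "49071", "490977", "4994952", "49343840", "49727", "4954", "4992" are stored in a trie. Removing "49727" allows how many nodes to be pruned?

3

After clearing the end-marker at "49727", prune upward until reaching a node still needed by another word.
The suffix "727" (3 nodes) is used only by "49727"; the node for "49" still has the child "3", so pruning stops there.
Nodes removed: 3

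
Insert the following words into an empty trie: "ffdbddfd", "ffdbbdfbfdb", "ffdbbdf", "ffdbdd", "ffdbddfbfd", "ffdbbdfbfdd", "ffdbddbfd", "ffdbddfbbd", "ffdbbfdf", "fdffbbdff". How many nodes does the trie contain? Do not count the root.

35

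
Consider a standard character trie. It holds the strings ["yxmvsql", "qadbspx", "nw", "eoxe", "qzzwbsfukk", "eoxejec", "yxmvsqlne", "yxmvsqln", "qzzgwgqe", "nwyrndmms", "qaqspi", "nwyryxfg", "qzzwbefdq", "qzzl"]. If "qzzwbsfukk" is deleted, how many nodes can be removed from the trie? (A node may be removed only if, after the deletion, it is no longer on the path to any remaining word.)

5

A node on "qzzwbsfukk"'s path can go only if nothing else ends at it or branches off below it.
The suffix "sfukk" (5 nodes) is used only by "qzzwbsfukk"; the node for "qzzwb" still has the child "e", so pruning stops there.
Nodes removed: 5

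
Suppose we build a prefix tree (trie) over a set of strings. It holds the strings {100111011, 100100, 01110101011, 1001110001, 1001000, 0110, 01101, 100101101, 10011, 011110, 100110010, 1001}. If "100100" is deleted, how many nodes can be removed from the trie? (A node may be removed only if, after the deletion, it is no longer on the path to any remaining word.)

After clearing the end-marker at "100100", prune upward until reaching a node still needed by another word.
Every node on "100100" is still needed (e.g. by "1001000"), so nothing is freed.
Nodes removed: 0

0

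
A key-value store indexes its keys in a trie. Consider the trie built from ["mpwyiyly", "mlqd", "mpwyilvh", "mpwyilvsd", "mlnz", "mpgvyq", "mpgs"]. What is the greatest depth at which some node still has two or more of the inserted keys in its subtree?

7

Look for the deepest trie node that still has at least two words in its subtree.
e.g. "mpwyilvh" and "mpwyilvsd" share the prefix "mpwyilv" of length 7; no pair shares a longer one.
Longest shared-prefix length: 7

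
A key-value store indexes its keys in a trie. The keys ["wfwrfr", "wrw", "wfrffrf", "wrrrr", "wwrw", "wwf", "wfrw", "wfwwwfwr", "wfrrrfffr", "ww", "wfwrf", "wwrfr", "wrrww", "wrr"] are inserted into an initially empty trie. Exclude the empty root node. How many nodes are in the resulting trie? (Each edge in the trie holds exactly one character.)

Insert word by word; a character creates a node only if that edge doesn't already exist:
  "wfwrfr" → 6 new (w, f, w, r, f, r)
  "wrw" → prefix "w" already present; 2 new (r, w)
  "wfrffrf" → prefix "wf" already present; 5 new (r, f, f, r, f)
  "wrrrr" → prefix "wr" already present; 3 new (r, r, r)
  "wwrw" → prefix "w" already present; 3 new (w, r, w)
  "wwf" → prefix "ww" already present; 1 new (f)
  "wfrw" → prefix "wfr" already present; 1 new (w)
  "wfwwwfwr" → prefix "wfw" already present; 5 new (w, w, f, w, r)
  "wfrrrfffr" → prefix "wfr" already present; 6 new (r, r, f, f, f, r)
  "ww" → prefix "ww" already present; 0 new (none)
  "wfwrf" → prefix "wfwrf" already present; 0 new (none)
  "wwrfr" → prefix "wwr" already present; 2 new (f, r)
  "wrrww" → prefix "wrr" already present; 2 new (w, w)
  "wrr" → prefix "wrr" already present; 0 new (none)
Total nodes = 6 + 2 + 5 + 3 + 3 + 1 + 1 + 5 + 6 + 0 + 0 + 2 + 2 + 0 = 36

36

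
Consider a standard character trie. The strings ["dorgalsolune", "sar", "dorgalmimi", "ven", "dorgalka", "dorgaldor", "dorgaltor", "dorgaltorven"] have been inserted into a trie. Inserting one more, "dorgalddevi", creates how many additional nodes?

Walking "dorgalddevi" from the root, the first 7 characters ("dorgald") follow existing edges; "d" is the first miss.
New nodes needed: |"dorgalddevi"| − 7 = 11 − 7 = 4.

4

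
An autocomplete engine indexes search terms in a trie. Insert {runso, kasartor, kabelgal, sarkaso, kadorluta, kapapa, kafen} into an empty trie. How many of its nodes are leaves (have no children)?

Leaves are exactly the stored words that no other stored word extends.
Those words: "kabelgal", "kadorluta", "kafen", "kapapa", "kasartor", "runso", "sarkaso"
Leaf count: 7

7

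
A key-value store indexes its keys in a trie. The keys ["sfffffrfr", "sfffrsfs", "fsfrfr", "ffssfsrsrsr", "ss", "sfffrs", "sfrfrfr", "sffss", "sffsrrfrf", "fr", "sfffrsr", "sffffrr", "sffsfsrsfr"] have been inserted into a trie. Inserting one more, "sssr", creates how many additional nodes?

"ss" is already a path in the trie; the remaining "sr" must be added.
Each of the 2 remaining characters creates one node.

2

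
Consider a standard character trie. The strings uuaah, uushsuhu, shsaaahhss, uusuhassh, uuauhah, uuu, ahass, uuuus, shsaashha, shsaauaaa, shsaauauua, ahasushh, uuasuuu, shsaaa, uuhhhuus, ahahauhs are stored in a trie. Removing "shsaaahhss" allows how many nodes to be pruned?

4

After clearing the end-marker at "shsaaahhss", prune upward until reaching a node still needed by another word.
The suffix "hhss" (4 nodes) is used only by "shsaaahhss"; "shsaaa" is itself a stored word, so pruning stops there.
Nodes removed: 4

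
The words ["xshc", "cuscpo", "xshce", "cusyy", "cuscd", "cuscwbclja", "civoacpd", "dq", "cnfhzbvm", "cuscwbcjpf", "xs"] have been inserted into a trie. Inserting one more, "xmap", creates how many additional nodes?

3

The longest prefix of "xmap" already in the trie is "x" (length 1).
Each of the 3 remaining characters creates one node.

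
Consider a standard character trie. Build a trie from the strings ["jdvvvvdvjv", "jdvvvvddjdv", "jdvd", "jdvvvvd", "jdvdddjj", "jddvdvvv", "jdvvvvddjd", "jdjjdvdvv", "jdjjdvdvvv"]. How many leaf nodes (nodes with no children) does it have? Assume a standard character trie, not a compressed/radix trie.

Leaves are exactly the stored words that no other stored word extends.
Those words: "jddvdvvv", "jdjjdvdvvv", "jdvdddjj", "jdvvvvddjdv", "jdvvvvdvjv"
Leaf count: 5

5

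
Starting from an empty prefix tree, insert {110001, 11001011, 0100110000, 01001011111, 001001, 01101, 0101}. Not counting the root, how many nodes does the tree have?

35

Trie structure (* marks end of a word):
(root)
├─ 0
│  ├─ 0
│  │  └─ 1
│  │     └─ 0
│  │        └─ 0
│  │           └─ 1 *
│  └─ 1
│     ├─ 0
│     │  ├─ 0
│     │  │  └─ 1
│     │  │     ├─ 0
│     │  │     │  └─ 1
│     │  │     │     └─ 1
│     │  │     │        └─ 1
│     │  │     │           └─ 1
│     │  │     │              └─ 1 *
│     │  │     └─ 1
│     │  │        └─ 0
│     │  │           └─ 0
│     │  │              └─ 0
│     │  │                 └─ 0 *
│     │  └─ 1 *
│     └─ 1
│        └─ 0
│           └─ 1 *
└─ 1
   └─ 1
      └─ 0
         └─ 0
            ├─ 0
            │  └─ 1 *
            └─ 1
               └─ 0
                  └─ 1
                     └─ 1 *
Counting every labelled node above: 35.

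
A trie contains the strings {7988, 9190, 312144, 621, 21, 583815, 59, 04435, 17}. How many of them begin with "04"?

Traverse to the node for "04", then collect every word in that subtree.
Words under "04": 04435
Count: 1

1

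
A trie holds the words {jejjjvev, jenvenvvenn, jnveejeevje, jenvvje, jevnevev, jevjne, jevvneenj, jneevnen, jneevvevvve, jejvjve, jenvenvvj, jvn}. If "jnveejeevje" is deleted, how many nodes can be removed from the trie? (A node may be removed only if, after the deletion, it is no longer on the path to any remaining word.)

After clearing the end-marker at "jnveejeevje", prune upward until reaching a node still needed by another word.
The suffix "veejeevje" (9 nodes) is used only by "jnveejeevje"; the node for "jn" still has the child "e", so pruning stops there.
Nodes removed: 9

9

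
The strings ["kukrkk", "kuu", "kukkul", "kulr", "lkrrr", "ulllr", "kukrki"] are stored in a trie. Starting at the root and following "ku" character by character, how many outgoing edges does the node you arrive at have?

3

Walk "ku" from the root, arriving at one node.
Distinct next characters after "ku": k, l, u.
That node has 3 child edges.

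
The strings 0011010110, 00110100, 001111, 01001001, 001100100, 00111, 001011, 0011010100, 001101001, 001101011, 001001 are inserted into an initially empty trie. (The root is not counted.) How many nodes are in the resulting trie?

32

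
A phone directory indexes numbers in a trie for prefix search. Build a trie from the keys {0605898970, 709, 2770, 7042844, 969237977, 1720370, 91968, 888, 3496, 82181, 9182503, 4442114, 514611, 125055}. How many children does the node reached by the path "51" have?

1

Follow the path "51" to its node, then look at its outgoing edges.
Characters that immediately follow "51" among the stored strings: {4}.
That node has 1 child edge.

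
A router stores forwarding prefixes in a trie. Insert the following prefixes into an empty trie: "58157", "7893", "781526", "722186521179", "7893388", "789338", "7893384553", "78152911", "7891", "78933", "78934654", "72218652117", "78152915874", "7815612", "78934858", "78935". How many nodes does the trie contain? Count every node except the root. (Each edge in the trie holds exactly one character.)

50

Insert word by word; a character creates a node only if that edge doesn't already exist:
  "58157" → 5 new (5, 8, 1, 5, 7)
  "7893" → 4 new (7, 8, 9, 3)
  "781526" → prefix "78" already present; 4 new (1, 5, 2, 6)
  "722186521179" → prefix "7" already present; 11 new (2, 2, 1, 8, 6, 5, 2, 1, 1, 7, 9)
  "7893388" → prefix "7893" already present; 3 new (3, 8, 8)
  "789338" → prefix "789338" already present; 0 new (none)
  "7893384553" → prefix "789338" already present; 4 new (4, 5, 5, 3)
  "78152911" → prefix "78152" already present; 3 new (9, 1, 1)
  "7891" → prefix "789" already present; 1 new (1)
  "78933" → prefix "78933" already present; 0 new (none)
  "78934654" → prefix "7893" already present; 4 new (4, 6, 5, 4)
  "72218652117" → prefix "72218652117" already present; 0 new (none)
  "78152915874" → prefix "7815291" already present; 4 new (5, 8, 7, 4)
  "7815612" → prefix "7815" already present; 3 new (6, 1, 2)
  "78934858" → prefix "78934" already present; 3 new (8, 5, 8)
  "78935" → prefix "7893" already present; 1 new (5)
Total nodes = 5 + 4 + 4 + 11 + 3 + 0 + 4 + 3 + 1 + 0 + 4 + 0 + 4 + 3 + 3 + 1 = 50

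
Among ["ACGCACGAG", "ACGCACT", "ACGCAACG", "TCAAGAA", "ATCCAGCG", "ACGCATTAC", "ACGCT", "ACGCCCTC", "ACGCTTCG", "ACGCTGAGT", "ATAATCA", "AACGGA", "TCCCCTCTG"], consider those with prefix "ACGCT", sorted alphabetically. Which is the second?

ACGCTGAGT

Filter for "ACGCT…" and sort: "ACGCT", "ACGCTGAGT", "ACGCTTCG"
Position 2: ACGCTGAGT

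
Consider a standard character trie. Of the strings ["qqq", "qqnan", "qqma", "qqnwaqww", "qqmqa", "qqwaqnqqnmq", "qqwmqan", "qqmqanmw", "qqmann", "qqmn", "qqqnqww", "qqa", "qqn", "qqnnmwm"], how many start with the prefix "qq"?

Traverse to the node for "qq", then collect every word in that subtree.
Words under "qq": qqa, qqma, qqmann, qqmn, qqmqa, qqmqanmw, qqn, qqnan, qqnnmwm, qqnwaqww, qqq, qqqnqww, qqwaqnqqnmq, qqwmqan
Count: 14

14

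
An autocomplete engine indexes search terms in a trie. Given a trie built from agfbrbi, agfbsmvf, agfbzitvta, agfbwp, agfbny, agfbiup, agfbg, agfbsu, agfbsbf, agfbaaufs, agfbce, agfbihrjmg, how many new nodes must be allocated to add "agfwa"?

"agf" is already a path in the trie; the remaining "wa" must be added.
Each of the 2 remaining characters creates one node.

2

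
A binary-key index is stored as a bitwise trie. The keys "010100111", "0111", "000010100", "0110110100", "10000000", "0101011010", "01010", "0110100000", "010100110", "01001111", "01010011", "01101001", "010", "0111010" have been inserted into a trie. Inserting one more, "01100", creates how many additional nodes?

1

The longest prefix of "01100" already in the trie is "0110" (length 4).
So 5 − 4 = 1 new nodes.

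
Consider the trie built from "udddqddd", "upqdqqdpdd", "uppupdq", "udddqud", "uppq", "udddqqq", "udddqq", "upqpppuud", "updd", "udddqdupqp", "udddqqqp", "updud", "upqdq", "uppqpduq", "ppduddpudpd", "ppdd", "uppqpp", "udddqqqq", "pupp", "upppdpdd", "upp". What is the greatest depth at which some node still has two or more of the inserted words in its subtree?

7

Look for the deepest trie node that still has at least two words in its subtree.
"udddqqq" and "udddqqqp" agree on "udddqqq" (7 characters) before diverging; nothing deeper is shared.
Longest shared-prefix length: 7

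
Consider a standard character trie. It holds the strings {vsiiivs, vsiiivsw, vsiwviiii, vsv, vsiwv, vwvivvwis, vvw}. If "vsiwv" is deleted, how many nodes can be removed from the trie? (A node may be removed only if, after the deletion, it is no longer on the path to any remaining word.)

Walk "vsiwv" from the leaf back toward the root, removing each node that no remaining word uses.
Every node on "vsiwv" is still needed (e.g. by "vsiwviiii"), so nothing is freed.
Nodes removed: 0

0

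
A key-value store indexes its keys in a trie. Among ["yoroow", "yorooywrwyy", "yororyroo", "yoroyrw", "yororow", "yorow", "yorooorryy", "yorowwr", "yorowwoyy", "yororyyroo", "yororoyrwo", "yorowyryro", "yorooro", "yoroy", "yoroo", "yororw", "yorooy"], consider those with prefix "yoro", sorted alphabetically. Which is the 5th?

DFS of the "yoro" subtree visits, in order: "yoroo", "yorooorryy", "yorooro", "yoroow", "yorooy", "yorooywrwyy", "yororow", "yororoyrwo", "yororw", "yororyroo", "yororyyroo", "yorow", "yorowwoyy", "yorowwr", "yorowyryro", "yoroy", "yoroyrw"
Position 5: yorooy

yorooy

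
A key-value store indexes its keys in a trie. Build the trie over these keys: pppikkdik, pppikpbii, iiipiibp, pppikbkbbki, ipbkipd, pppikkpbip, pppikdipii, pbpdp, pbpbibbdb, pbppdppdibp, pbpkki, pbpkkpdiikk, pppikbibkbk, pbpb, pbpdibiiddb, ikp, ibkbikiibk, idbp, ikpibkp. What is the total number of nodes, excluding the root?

99

Insert word by word; a character creates a node only if that edge doesn't already exist:
  "pppikkdik" → 9 new (p, p, p, i, k, k, d, i, k)
  "pppikpbii" → prefix "pppik" already present; 4 new (p, b, i, i)
  "iiipiibp" → 8 new (i, i, i, p, i, i, b, p)
  "pppikbkbbki" → prefix "pppik" already present; 6 new (b, k, b, b, k, i)
  "ipbkipd" → prefix "i" already present; 6 new (p, b, k, i, p, d)
  "pppikkpbip" → prefix "pppikk" already present; 4 new (p, b, i, p)
  "pppikdipii" → prefix "pppik" already present; 5 new (d, i, p, i, i)
  "pbpdp" → prefix "p" already present; 4 new (b, p, d, p)
  "pbpbibbdb" → prefix "pbp" already present; 6 new (b, i, b, b, d, b)
  "pbppdppdibp" → prefix "pbp" already present; 8 new (p, d, p, p, d, i, b, p)
  "pbpkki" → prefix "pbp" already present; 3 new (k, k, i)
  "pbpkkpdiikk" → prefix "pbpkk" already present; 6 new (p, d, i, i, k, k)
  "pppikbibkbk" → prefix "pppikb" already present; 5 new (i, b, k, b, k)
  "pbpb" → prefix "pbpb" already present; 0 new (none)
  "pbpdibiiddb" → prefix "pbpd" already present; 7 new (i, b, i, i, d, d, b)
  "ikp" → prefix "i" already present; 2 new (k, p)
  "ibkbikiibk" → prefix "i" already present; 9 new (b, k, b, i, k, i, i, b, k)
  "idbp" → prefix "i" already present; 3 new (d, b, p)
  "ikpibkp" → prefix "ikp" already present; 4 new (i, b, k, p)
Total nodes = 9 + 4 + 8 + 6 + 6 + 4 + 5 + 4 + 6 + 8 + 3 + 6 + 5 + 0 + 7 + 2 + 9 + 3 + 4 = 99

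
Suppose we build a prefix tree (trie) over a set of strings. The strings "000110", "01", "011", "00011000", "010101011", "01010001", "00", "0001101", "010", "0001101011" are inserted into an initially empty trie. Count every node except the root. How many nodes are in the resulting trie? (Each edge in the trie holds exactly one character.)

24

For each word, the new-node count is its length minus the longest prefix already in the trie:
  "000110" → 6 new (0, 0, 0, 1, 1, 0)
  "01" → prefix "0" already present; 1 new (1)
  "011" → prefix "01" already present; 1 new (1)
  "00011000" → prefix "000110" already present; 2 new (0, 0)
  "010101011" → prefix "01" already present; 7 new (0, 1, 0, 1, 0, 1, 1)
  "01010001" → prefix "01010" already present; 3 new (0, 0, 1)
  "00" → prefix "00" already present; 0 new (none)
  "0001101" → prefix "000110" already present; 1 new (1)
  "010" → prefix "010" already present; 0 new (none)
  "0001101011" → prefix "0001101" already present; 3 new (0, 1, 1)
Total nodes = 6 + 1 + 1 + 2 + 7 + 3 + 0 + 1 + 0 + 3 = 24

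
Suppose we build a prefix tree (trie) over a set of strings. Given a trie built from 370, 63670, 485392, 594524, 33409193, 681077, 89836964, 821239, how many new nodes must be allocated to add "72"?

"72" shares no prefix with any stored word, so all 2 characters open new nodes.
2 − 0 = 2 new nodes.

2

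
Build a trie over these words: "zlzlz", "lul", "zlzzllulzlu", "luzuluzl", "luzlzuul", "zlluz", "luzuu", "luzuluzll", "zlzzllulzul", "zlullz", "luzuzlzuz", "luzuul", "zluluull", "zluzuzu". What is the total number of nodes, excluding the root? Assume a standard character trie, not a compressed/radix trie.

52

Count nodes per top-level branch (shared prefixes stored once):
  'l'-branch (lul, luzlzuul, luzuluzl, luzuluzll, luzuu, luzuul, luzuzlzuz): 22 nodes
  'z'-branch (zlluz, zlullz, zluluull, zluzuzu, zlzlz, zlzzllulzlu, zlzzllulzul): 30 nodes
Sum: 52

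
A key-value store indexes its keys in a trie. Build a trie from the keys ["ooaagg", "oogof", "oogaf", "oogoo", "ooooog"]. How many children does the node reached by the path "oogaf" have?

Follow the path "oogaf" to its node, then look at its outgoing edges.
No stored string extends past "oogaf".
That node has 0 child edges.

0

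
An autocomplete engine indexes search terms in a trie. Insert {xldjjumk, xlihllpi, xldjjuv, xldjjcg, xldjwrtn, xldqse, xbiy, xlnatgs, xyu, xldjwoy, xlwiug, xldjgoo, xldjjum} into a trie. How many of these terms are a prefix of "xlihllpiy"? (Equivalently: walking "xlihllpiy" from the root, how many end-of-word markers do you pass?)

Walk "xlihllpiy" from the root; an end-of-word marker is hit whenever a stored word is a prefix of "xlihllpiy".
Prefixes of the query that are stored words: "xlihllpi"
Count: 1

1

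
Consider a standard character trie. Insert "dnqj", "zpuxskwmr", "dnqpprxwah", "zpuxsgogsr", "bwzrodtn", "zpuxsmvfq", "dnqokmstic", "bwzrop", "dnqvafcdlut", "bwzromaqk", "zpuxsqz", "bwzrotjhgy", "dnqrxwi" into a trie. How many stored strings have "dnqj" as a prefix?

1

Walk to "dnqj"; the words in its subtree are exactly those with that prefix.
Matches: "dnqj"
Count: 1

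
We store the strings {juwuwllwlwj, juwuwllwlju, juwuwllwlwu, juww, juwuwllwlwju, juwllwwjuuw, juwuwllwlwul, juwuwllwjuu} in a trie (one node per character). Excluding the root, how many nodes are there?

For each word, the new-node count is its length minus the longest prefix already in the trie:
  "juwuwllwlwj" → 11 new (j, u, w, u, w, l, l, w, l, w, j)
  "juwuwllwlju" → prefix "juwuwllwl" already present; 2 new (j, u)
  "juwuwllwlwu" → prefix "juwuwllwlw" already present; 1 new (u)
  "juww" → prefix "juw" already present; 1 new (w)
  "juwuwllwlwju" → prefix "juwuwllwlwj" already present; 1 new (u)
  "juwllwwjuuw" → prefix "juw" already present; 8 new (l, l, w, w, j, u, u, w)
  "juwuwllwlwul" → prefix "juwuwllwlwu" already present; 1 new (l)
  "juwuwllwjuu" → prefix "juwuwllw" already present; 3 new (j, u, u)
Total nodes = 11 + 2 + 1 + 1 + 1 + 8 + 1 + 3 = 28

28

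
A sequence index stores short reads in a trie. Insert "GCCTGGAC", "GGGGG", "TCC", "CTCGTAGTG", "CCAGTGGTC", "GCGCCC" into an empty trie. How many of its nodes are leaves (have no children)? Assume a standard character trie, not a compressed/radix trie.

6

Leaves are exactly the stored words that no other stored word extends.
Those words: "CCAGTGGTC", "CTCGTAGTG", "GCCTGGAC", "GCGCCC", "GGGGG", "TCC"
Leaf count: 6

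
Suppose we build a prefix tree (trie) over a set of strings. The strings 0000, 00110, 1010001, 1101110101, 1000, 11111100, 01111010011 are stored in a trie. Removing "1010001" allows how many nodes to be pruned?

5

Walk "1010001" from the leaf back toward the root, removing each node that no remaining word uses.
The suffix "10001" (5 nodes) is used only by "1010001"; the node for "10" still has the child "0", so pruning stops there.
Nodes removed: 5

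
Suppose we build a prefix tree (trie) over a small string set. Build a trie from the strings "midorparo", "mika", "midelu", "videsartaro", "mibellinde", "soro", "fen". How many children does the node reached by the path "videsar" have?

The children of the "videsar" node are the distinct next characters among strings starting with "videsar".
Characters that immediately follow "videsar" among the stored strings: {t}.
That node has 1 child edge.

1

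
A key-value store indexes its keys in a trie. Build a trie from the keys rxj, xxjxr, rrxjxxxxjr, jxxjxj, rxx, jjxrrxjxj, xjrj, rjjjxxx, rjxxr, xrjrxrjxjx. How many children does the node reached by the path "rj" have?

The children of the "rj" node are the distinct next characters among strings starting with "rj".
Distinct next characters after "rj": j, x.
That node has 2 child edges.

2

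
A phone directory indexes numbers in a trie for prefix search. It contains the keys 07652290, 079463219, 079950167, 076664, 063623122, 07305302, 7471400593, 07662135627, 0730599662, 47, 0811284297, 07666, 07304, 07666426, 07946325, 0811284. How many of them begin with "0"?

Walk to "0"; the words in its subtree are exactly those with that prefix.
Matches: "063623122", "07304", "07305302", "0730599662", "07652290", "07662135627", "07666", "076664", "07666426", "079463219", "07946325", "079950167", "0811284", "0811284297"
Count: 14

14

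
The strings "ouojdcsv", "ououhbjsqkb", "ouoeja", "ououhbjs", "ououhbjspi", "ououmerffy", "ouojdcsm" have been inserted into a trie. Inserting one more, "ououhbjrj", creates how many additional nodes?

The longest prefix of "ououhbjrj" already in the trie is "ououhbj" (length 7).
New nodes needed: |"ououhbjrj"| − 7 = 9 − 7 = 2.

2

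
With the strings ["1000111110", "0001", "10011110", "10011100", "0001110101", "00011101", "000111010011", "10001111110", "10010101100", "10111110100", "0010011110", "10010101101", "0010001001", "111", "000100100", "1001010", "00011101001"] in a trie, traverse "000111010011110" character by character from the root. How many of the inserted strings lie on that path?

4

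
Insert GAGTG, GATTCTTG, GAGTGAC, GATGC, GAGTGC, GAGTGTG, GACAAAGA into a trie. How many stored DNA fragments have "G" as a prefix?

7

Traverse to the node for "G", then collect every word in that subtree.
Matches: "GACAAAGA", "GAGTG", "GAGTGAC", "GAGTGC", "GAGTGTG", "GATGC", "GATTCTTG"
Count: 7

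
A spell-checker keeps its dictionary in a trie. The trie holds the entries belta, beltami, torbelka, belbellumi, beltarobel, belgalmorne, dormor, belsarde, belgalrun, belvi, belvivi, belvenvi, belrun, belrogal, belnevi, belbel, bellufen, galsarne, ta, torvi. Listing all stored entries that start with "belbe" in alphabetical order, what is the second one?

Words with prefix "belbe", in lexicographic order: "belbel", "belbellumi"
Position 2: belbellumi

belbellumi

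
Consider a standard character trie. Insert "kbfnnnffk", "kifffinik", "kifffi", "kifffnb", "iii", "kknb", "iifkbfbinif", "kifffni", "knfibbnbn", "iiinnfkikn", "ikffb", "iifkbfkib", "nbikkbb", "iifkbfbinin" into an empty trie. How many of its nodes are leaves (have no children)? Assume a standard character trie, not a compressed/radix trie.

12

Leaves are exactly the stored words that no other stored word extends.
Those words: "iifkbfbinif", "iifkbfbinin", "iifkbfkib", "iiinnfkikn", "ikffb", "kbfnnnffk", "kifffinik", "kifffnb", "kifffni", "kknb", "knfibbnbn", "nbikkbb"
Leaf count: 12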